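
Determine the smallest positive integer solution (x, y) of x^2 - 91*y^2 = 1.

First expand sqrt(91) as a continued fraction. With x_i = (sqrt(91) + m_i)/d_i and (m_0, d_0) = (0, 1): a_0 = floor(sqrt(91)) = 9, since 9^2 = 81 <= 91 < 100 = 10^2.
Iterate m_{i+1} = d_i*a_i - m_i, d_{i+1} = (91 - m_{i+1}^2)/d_i, a_{i+1} = floor((a_0 + m_{i+1})/d_{i+1}):
  m_1 = 1*9 - 0 = 9, d_1 = (91 - 9^2)/1 = 10/1 = 10, a_1 = floor((9 + 9)/10) = 1.
  m_2 = 10*1 - 9 = 1, d_2 = (91 - 1^2)/10 = 90/10 = 9, a_2 = floor((9 + 1)/9) = 1.
  m_3 = 9*1 - 1 = 8, d_3 = (91 - 8^2)/9 = 27/9 = 3, a_3 = floor((9 + 8)/3) = 5.
  m_4 = 3*5 - 8 = 7, d_4 = (91 - 7^2)/3 = 42/3 = 14, a_4 = floor((9 + 7)/14) = 1.
  m_5 = 14*1 - 7 = 7, d_5 = (91 - 7^2)/14 = 42/14 = 3, a_5 = floor((9 + 7)/3) = 5.
  m_6 = 3*5 - 7 = 8, d_6 = (91 - 8^2)/3 = 27/3 = 9, a_6 = floor((9 + 8)/9) = 1.
  m_7 = 9*1 - 8 = 1, d_7 = (91 - 1^2)/9 = 90/9 = 10, a_7 = floor((9 + 1)/10) = 1.
  m_8 = 10*1 - 1 = 9, d_8 = (91 - 9^2)/10 = 10/10 = 1, a_8 = floor((9 + 9)/1) = 18.
  m_9 = 1*18 - 9 = 9, d_9 = (91 - 9^2)/1 = 10/1 = 10: (m_9, d_9) = (m_1, d_1) = (9, 10), so from here the quotients repeat a_1, ..., a_8; the period length is 8.
So sqrt(91) = [9; (1, 1, 5, 1, 5, 1, 1, 18)] with period length k = 8.
k is even, so the fundamental solution of x^2 - 91y^2 = 1 is (p_{k-1}, q_{k-1}) = (p_7, q_7); compute convergents through index 7.
Convergents (p_i = a_i*p_{i-1} + p_{i-2}, q_i = a_i*q_{i-1} + q_{i-2} with p_{-2}=0, p_{-1}=1, q_{-2}=1, q_{-1}=0):
  i=0: a_0=9, p_0 = 9*1 + 0 = 9, q_0 = 9*0 + 1 = 1.
  i=1: a_1=1, p_1 = 1*9 + 1 = 10, q_1 = 1*1 + 0 = 1.
  i=2: a_2=1, p_2 = 1*10 + 9 = 19, q_2 = 1*1 + 1 = 2.
  i=3: a_3=5, p_3 = 5*19 + 10 = 105, q_3 = 5*2 + 1 = 11.
  i=4: a_4=1, p_4 = 1*105 + 19 = 124, q_4 = 1*11 + 2 = 13.
  i=5: a_5=5, p_5 = 5*124 + 105 = 725, q_5 = 5*13 + 11 = 76.
  i=6: a_6=1, p_6 = 1*725 + 124 = 849, q_6 = 1*76 + 13 = 89.
  i=7: a_7=1, p_7 = 1*849 + 725 = 1574, q_7 = 1*89 + 76 = 165.
Check: 1574^2 - 91*165^2 = 2477476 - 2477475 = 1, so (x, y) = (1574, 165) solves the equation, and by the theorem it is the least positive solution.

(x, y) = (1574, 165)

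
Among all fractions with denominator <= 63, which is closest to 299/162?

Expand x = 299/162 as a continued fraction with the Euclidean algorithm:
  299 = 1*162 + 137, so a_0 = 1.
  162 = 1*137 + 25, so a_1 = 1.
  137 = 5*25 + 12, so a_2 = 5.
  25 = 2*12 + 1, so a_3 = 2.
  12 = 12*1 + 0, so a_4 = 12.
so x = [1; 1, 5, 2, 12].
Convergents (p_i = a_i*p_{i-1} + p_{i-2}, q_i = a_i*q_{i-1} + q_{i-2} with p_{-2}=0, p_{-1}=1, q_{-2}=1, q_{-1}=0), until the denominator exceeds 63:
  i=0: a_0=1, p_0 = 1*1 + 0 = 1, q_0 = 1*0 + 1 = 1.
  i=1: a_1=1, p_1 = 1*1 + 1 = 2, q_1 = 1*1 + 0 = 1.
  i=2: a_2=5, p_2 = 5*2 + 1 = 11, q_2 = 5*1 + 1 = 6.
  i=3: a_3=2, p_3 = 2*11 + 2 = 24, q_3 = 2*6 + 1 = 13.
  i=4: a_4=12, p_4 = 12*24 + 11 = 299, q_4 = 12*13 + 6 = 162.
q_4 = 162 > 63, so the last convergent with denominator <= 63 is p_3/q_3 = 24/13.
The closest fraction with denominator <= 63 is either p_3/q_3 or the intermediate fraction (k*p_3 + p_2)/(k*q_3 + q_2) with the largest k >= 1 whose denominator stays <= 63; these approach x as k grows, and every other convergent or intermediate fraction in range is farther away.
Largest k: floor((63 - q_2)/q_3) = floor((63 - 6)/13) = 4.
That gives (4*24 + 11)/(4*13 + 6) = 107/58.
Compare the errors: |x - 24/13| = |299*13 - 24*162|/(162*13) = 1/2106, and |x - 107/58| = |299*58 - 107*162|/(162*58) = 8/9396.
Cross-multiplying, 1*9396 = 9396 < 16848 = 8*2106, so 1/2106 is smaller: the convergent 24/13 is closer to x than 107/58.

24/13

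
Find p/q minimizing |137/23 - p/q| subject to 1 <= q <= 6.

Expand x = 137/23 as a continued fraction with the Euclidean algorithm:
  137 = 5*23 + 22, so a_0 = 5.
  23 = 1*22 + 1, so a_1 = 1.
  22 = 22*1 + 0, so a_2 = 22.
so x = [5; 1, 22].
Convergents (p_i = a_i*p_{i-1} + p_{i-2}, q_i = a_i*q_{i-1} + q_{i-2} with p_{-2}=0, p_{-1}=1, q_{-2}=1, q_{-1}=0), until the denominator exceeds 6:
  i=0: a_0=5, p_0 = 5*1 + 0 = 5, q_0 = 5*0 + 1 = 1.
  i=1: a_1=1, p_1 = 1*5 + 1 = 6, q_1 = 1*1 + 0 = 1.
  i=2: a_2=22, p_2 = 22*6 + 5 = 137, q_2 = 22*1 + 1 = 23.
q_2 = 23 > 6, so the last convergent with denominator <= 6 is p_1/q_1 = 6/1.
The closest fraction with denominator <= 6 is either p_1/q_1 or the intermediate fraction (k*p_1 + p_0)/(k*q_1 + q_0) with the largest k >= 1 whose denominator stays <= 6; these approach x as k grows, and every other convergent or intermediate fraction in range is farther away.
Largest k: floor((6 - q_0)/q_1) = floor((6 - 1)/1) = 5.
That gives (5*6 + 5)/(5*1 + 1) = 35/6.
Compare the errors: |x - 6/1| = |137*1 - 6*23|/(23*1) = 1/23, and |x - 35/6| = |137*6 - 35*23|/(23*6) = 17/138.
Cross-multiplying, 1*138 = 138 < 391 = 17*23, so 1/23 is smaller: the convergent 6/1 is closer to x than 35/6.

6/1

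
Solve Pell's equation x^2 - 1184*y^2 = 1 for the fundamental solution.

First expand sqrt(1184) as a continued fraction. With x_i = (sqrt(1184) + m_i)/d_i and (m_0, d_0) = (0, 1): a_0 = floor(sqrt(1184)) = 34, since 34^2 = 1156 <= 1184 < 1225 = 35^2.
Iterate m_{i+1} = d_i*a_i - m_i, d_{i+1} = (1184 - m_{i+1}^2)/d_i, a_{i+1} = floor((a_0 + m_{i+1})/d_{i+1}):
  m_1 = 1*34 - 0 = 34, d_1 = (1184 - 34^2)/1 = 28/1 = 28, a_1 = floor((34 + 34)/28) = 2.
  m_2 = 28*2 - 34 = 22, d_2 = (1184 - 22^2)/28 = 700/28 = 25, a_2 = floor((34 + 22)/25) = 2.
  m_3 = 25*2 - 22 = 28, d_3 = (1184 - 28^2)/25 = 400/25 = 16, a_3 = floor((34 + 28)/16) = 3.
  m_4 = 16*3 - 28 = 20, d_4 = (1184 - 20^2)/16 = 784/16 = 49, a_4 = floor((34 + 20)/49) = 1.
  m_5 = 49*1 - 20 = 29, d_5 = (1184 - 29^2)/49 = 343/49 = 7, a_5 = floor((34 + 29)/7) = 9.
  m_6 = 7*9 - 29 = 34, d_6 = (1184 - 34^2)/7 = 28/7 = 4, a_6 = floor((34 + 34)/4) = 17.
  m_7 = 4*17 - 34 = 34, d_7 = (1184 - 34^2)/4 = 28/4 = 7, a_7 = floor((34 + 34)/7) = 9.
  m_8 = 7*9 - 34 = 29, d_8 = (1184 - 29^2)/7 = 343/7 = 49, a_8 = floor((34 + 29)/49) = 1.
  m_9 = 49*1 - 29 = 20, d_9 = (1184 - 20^2)/49 = 784/49 = 16, a_9 = floor((34 + 20)/16) = 3.
  m_10 = 16*3 - 20 = 28, d_10 = (1184 - 28^2)/16 = 400/16 = 25, a_10 = floor((34 + 28)/25) = 2.
  m_11 = 25*2 - 28 = 22, d_11 = (1184 - 22^2)/25 = 700/25 = 28, a_11 = floor((34 + 22)/28) = 2.
  m_12 = 28*2 - 22 = 34, d_12 = (1184 - 34^2)/28 = 28/28 = 1, a_12 = floor((34 + 34)/1) = 68.
  m_13 = 1*68 - 34 = 34, d_13 = (1184 - 34^2)/1 = 28/1 = 28: (m_13, d_13) = (m_1, d_1) = (34, 28), so from here the quotients repeat a_1, ..., a_12; the period length is 12.
So sqrt(1184) = [34; (2, 2, 3, 1, 9, 17, 9, 1, 3, 2, 2, 68)] with period length k = 12.
k is even, so the fundamental solution of x^2 - 1184y^2 = 1 is (p_{k-1}, q_{k-1}) = (p_11, q_11); compute convergents through index 11.
Convergents (p_i = a_i*p_{i-1} + p_{i-2}, q_i = a_i*q_{i-1} + q_{i-2} with p_{-2}=0, p_{-1}=1, q_{-2}=1, q_{-1}=0):
  i=0: a_0=34, p_0 = 34*1 + 0 = 34, q_0 = 34*0 + 1 = 1.
  i=1: a_1=2, p_1 = 2*34 + 1 = 69, q_1 = 2*1 + 0 = 2.
  i=2: a_2=2, p_2 = 2*69 + 34 = 172, q_2 = 2*2 + 1 = 5.
  i=3: a_3=3, p_3 = 3*172 + 69 = 585, q_3 = 3*5 + 2 = 17.
  i=4: a_4=1, p_4 = 1*585 + 172 = 757, q_4 = 1*17 + 5 = 22.
  i=5: a_5=9, p_5 = 9*757 + 585 = 7398, q_5 = 9*22 + 17 = 215.
  i=6: a_6=17, p_6 = 17*7398 + 757 = 126523, q_6 = 17*215 + 22 = 3677.
  i=7: a_7=9, p_7 = 9*126523 + 7398 = 1146105, q_7 = 9*3677 + 215 = 33308.
  i=8: a_8=1, p_8 = 1*1146105 + 126523 = 1272628, q_8 = 1*33308 + 3677 = 36985.
  i=9: a_9=3, p_9 = 3*1272628 + 1146105 = 4963989, q_9 = 3*36985 + 33308 = 144263.
  i=10: a_10=2, p_10 = 2*4963989 + 1272628 = 11200606, q_10 = 2*144263 + 36985 = 325511.
  i=11: a_11=2, p_11 = 2*11200606 + 4963989 = 27365201, q_11 = 2*325511 + 144263 = 795285.
Check: 27365201^2 - 1184*795285^2 = 748854225770401 - 748854225770400 = 1, so (x, y) = (27365201, 795285) solves the equation, and by the theorem it is the least positive solution.

(x, y) = (27365201, 795285)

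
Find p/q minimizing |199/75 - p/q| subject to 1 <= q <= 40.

69/26

Expand x = 199/75 as a continued fraction with the Euclidean algorithm:
  199 = 2*75 + 49, so a_0 = 2.
  75 = 1*49 + 26, so a_1 = 1.
  49 = 1*26 + 23, so a_2 = 1.
  26 = 1*23 + 3, so a_3 = 1.
  23 = 7*3 + 2, so a_4 = 7.
  3 = 1*2 + 1, so a_5 = 1.
  2 = 2*1 + 0, so a_6 = 2.
so x = [2; 1, 1, 1, 7, 1, 2].
Convergents (p_i = a_i*p_{i-1} + p_{i-2}, q_i = a_i*q_{i-1} + q_{i-2} with p_{-2}=0, p_{-1}=1, q_{-2}=1, q_{-1}=0), until the denominator exceeds 40:
  i=0: a_0=2, p_0 = 2*1 + 0 = 2, q_0 = 2*0 + 1 = 1.
  i=1: a_1=1, p_1 = 1*2 + 1 = 3, q_1 = 1*1 + 0 = 1.
  i=2: a_2=1, p_2 = 1*3 + 2 = 5, q_2 = 1*1 + 1 = 2.
  i=3: a_3=1, p_3 = 1*5 + 3 = 8, q_3 = 1*2 + 1 = 3.
  i=4: a_4=7, p_4 = 7*8 + 5 = 61, q_4 = 7*3 + 2 = 23.
  i=5: a_5=1, p_5 = 1*61 + 8 = 69, q_5 = 1*23 + 3 = 26.
  i=6: a_6=2, p_6 = 2*69 + 61 = 199, q_6 = 2*26 + 23 = 75.
q_6 = 75 > 40, so the last convergent with denominator <= 40 is p_5/q_5 = 69/26.
The closest fraction with denominator <= 40 is either p_5/q_5 or the intermediate fraction (k*p_5 + p_4)/(k*q_5 + q_4) with the largest k >= 1 whose denominator stays <= 40; these approach x as k grows, and every other convergent or intermediate fraction in range is farther away.
Largest k: floor((40 - q_4)/q_5) = floor((40 - 23)/26) = 0.
Since k = 0, no intermediate fraction beyond p_5/q_5 has denominator <= 40, so the convergent 69/26 is the closest (its error is |199*26 - 69*75|/(75*26) = 1/1950).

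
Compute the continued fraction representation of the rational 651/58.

[11; 4, 2, 6]

Run the Euclidean algorithm on 651 and 58; the successive quotients are the partial quotients a_0, a_1, ... (each step inverts the fractional part left over by the previous one):
  651 = 11*58 + 13, so a_0 = 11.
  58 = 4*13 + 6, so a_1 = 4.
  13 = 2*6 + 1, so a_2 = 2.
  6 = 6*1 + 0, so a_3 = 6.
The remainder reaches 0 after 4 divisions, so the expansion has 4 partial quotients, read off in order.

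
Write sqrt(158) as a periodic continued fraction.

Write x_i = (sqrt(158) + m_i)/d_i with (m_0, d_0) = (0, 1). a_0 = floor(sqrt(158)) = 12, since 12^2 = 144 <= 158 < 169 = 13^2.
Iterate m_{i+1} = d_i*a_i - m_i, d_{i+1} = (158 - m_{i+1}^2)/d_i, a_{i+1} = floor((a_0 + m_{i+1})/d_{i+1}):
  m_1 = 1*12 - 0 = 12, d_1 = (158 - 12^2)/1 = 14/1 = 14, a_1 = floor((12 + 12)/14) = 1.
  m_2 = 14*1 - 12 = 2, d_2 = (158 - 2^2)/14 = 154/14 = 11, a_2 = floor((12 + 2)/11) = 1.
  m_3 = 11*1 - 2 = 9, d_3 = (158 - 9^2)/11 = 77/11 = 7, a_3 = floor((12 + 9)/7) = 3.
  m_4 = 7*3 - 9 = 12, d_4 = (158 - 12^2)/7 = 14/7 = 2, a_4 = floor((12 + 12)/2) = 12.
  m_5 = 2*12 - 12 = 12, d_5 = (158 - 12^2)/2 = 14/2 = 7, a_5 = floor((12 + 12)/7) = 3.
  m_6 = 7*3 - 12 = 9, d_6 = (158 - 9^2)/7 = 77/7 = 11, a_6 = floor((12 + 9)/11) = 1.
  m_7 = 11*1 - 9 = 2, d_7 = (158 - 2^2)/11 = 154/11 = 14, a_7 = floor((12 + 2)/14) = 1.
  m_8 = 14*1 - 2 = 12, d_8 = (158 - 12^2)/14 = 14/14 = 1, a_8 = floor((12 + 12)/1) = 24.
  m_9 = 1*24 - 12 = 12, d_9 = (158 - 12^2)/1 = 14/1 = 14: (m_9, d_9) = (m_1, d_1) = (12, 14), so from here the quotients repeat a_1, ..., a_8; the period length is 8.
Hence the expansion of sqrt(158) is a_0 = 12 followed by the repeating block 1, 1, 3, 12, 3, 1, 1, 24 (period 8).

[12; (1, 1, 3, 12, 3, 1, 1, 24)]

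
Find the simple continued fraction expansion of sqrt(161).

Write x_i = (sqrt(161) + m_i)/d_i with (m_0, d_0) = (0, 1). a_0 = floor(sqrt(161)) = 12, since 12^2 = 144 <= 161 < 169 = 13^2.
Iterate m_{i+1} = d_i*a_i - m_i, d_{i+1} = (161 - m_{i+1}^2)/d_i, a_{i+1} = floor((a_0 + m_{i+1})/d_{i+1}):
  m_1 = 1*12 - 0 = 12, d_1 = (161 - 12^2)/1 = 17/1 = 17, a_1 = floor((12 + 12)/17) = 1.
  m_2 = 17*1 - 12 = 5, d_2 = (161 - 5^2)/17 = 136/17 = 8, a_2 = floor((12 + 5)/8) = 2.
  m_3 = 8*2 - 5 = 11, d_3 = (161 - 11^2)/8 = 40/8 = 5, a_3 = floor((12 + 11)/5) = 4.
  m_4 = 5*4 - 11 = 9, d_4 = (161 - 9^2)/5 = 80/5 = 16, a_4 = floor((12 + 9)/16) = 1.
  m_5 = 16*1 - 9 = 7, d_5 = (161 - 7^2)/16 = 112/16 = 7, a_5 = floor((12 + 7)/7) = 2.
  m_6 = 7*2 - 7 = 7, d_6 = (161 - 7^2)/7 = 112/7 = 16, a_6 = floor((12 + 7)/16) = 1.
  m_7 = 16*1 - 7 = 9, d_7 = (161 - 9^2)/16 = 80/16 = 5, a_7 = floor((12 + 9)/5) = 4.
  m_8 = 5*4 - 9 = 11, d_8 = (161 - 11^2)/5 = 40/5 = 8, a_8 = floor((12 + 11)/8) = 2.
  m_9 = 8*2 - 11 = 5, d_9 = (161 - 5^2)/8 = 136/8 = 17, a_9 = floor((12 + 5)/17) = 1.
  m_10 = 17*1 - 5 = 12, d_10 = (161 - 12^2)/17 = 17/17 = 1, a_10 = floor((12 + 12)/1) = 24.
  m_11 = 1*24 - 12 = 12, d_11 = (161 - 12^2)/1 = 17/1 = 17: (m_11, d_11) = (m_1, d_1) = (12, 17), so from here the quotients repeat a_1, ..., a_10; the period length is 10.
Hence the expansion of sqrt(161) is a_0 = 12 followed by the repeating block 1, 2, 4, 1, 2, 1, 4, 2, 1, 24 (period 10).

[12; (1, 2, 4, 1, 2, 1, 4, 2, 1, 24)]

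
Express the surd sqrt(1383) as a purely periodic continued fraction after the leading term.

[37; (5, 3, 2, 1, 11, 1, 2, 3, 5, 74)]

Write x_i = (sqrt(1383) + m_i)/d_i with (m_0, d_0) = (0, 1). a_0 = floor(sqrt(1383)) = 37, since 37^2 = 1369 <= 1383 < 1444 = 38^2.
Iterate m_{i+1} = d_i*a_i - m_i, d_{i+1} = (1383 - m_{i+1}^2)/d_i, a_{i+1} = floor((a_0 + m_{i+1})/d_{i+1}):
  m_1 = 1*37 - 0 = 37, d_1 = (1383 - 37^2)/1 = 14/1 = 14, a_1 = floor((37 + 37)/14) = 5.
  m_2 = 14*5 - 37 = 33, d_2 = (1383 - 33^2)/14 = 294/14 = 21, a_2 = floor((37 + 33)/21) = 3.
  m_3 = 21*3 - 33 = 30, d_3 = (1383 - 30^2)/21 = 483/21 = 23, a_3 = floor((37 + 30)/23) = 2.
  m_4 = 23*2 - 30 = 16, d_4 = (1383 - 16^2)/23 = 1127/23 = 49, a_4 = floor((37 + 16)/49) = 1.
  m_5 = 49*1 - 16 = 33, d_5 = (1383 - 33^2)/49 = 294/49 = 6, a_5 = floor((37 + 33)/6) = 11.
  m_6 = 6*11 - 33 = 33, d_6 = (1383 - 33^2)/6 = 294/6 = 49, a_6 = floor((37 + 33)/49) = 1.
  m_7 = 49*1 - 33 = 16, d_7 = (1383 - 16^2)/49 = 1127/49 = 23, a_7 = floor((37 + 16)/23) = 2.
  m_8 = 23*2 - 16 = 30, d_8 = (1383 - 30^2)/23 = 483/23 = 21, a_8 = floor((37 + 30)/21) = 3.
  m_9 = 21*3 - 30 = 33, d_9 = (1383 - 33^2)/21 = 294/21 = 14, a_9 = floor((37 + 33)/14) = 5.
  m_10 = 14*5 - 33 = 37, d_10 = (1383 - 37^2)/14 = 14/14 = 1, a_10 = floor((37 + 37)/1) = 74.
  m_11 = 1*74 - 37 = 37, d_11 = (1383 - 37^2)/1 = 14/1 = 14: (m_11, d_11) = (m_1, d_1) = (37, 14), so from here the quotients repeat a_1, ..., a_10; the period length is 10.
Hence the expansion of sqrt(1383) is a_0 = 37 followed by the repeating block 5, 3, 2, 1, 11, 1, 2, 3, 5, 74 (period 10).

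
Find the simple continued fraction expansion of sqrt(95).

[9; (1, 2, 1, 18)]

Write x_i = (sqrt(95) + m_i)/d_i with (m_0, d_0) = (0, 1). a_0 = floor(sqrt(95)) = 9, since 9^2 = 81 <= 95 < 100 = 10^2.
Iterate m_{i+1} = d_i*a_i - m_i, d_{i+1} = (95 - m_{i+1}^2)/d_i, a_{i+1} = floor((a_0 + m_{i+1})/d_{i+1}):
  m_1 = 1*9 - 0 = 9, d_1 = (95 - 9^2)/1 = 14/1 = 14, a_1 = floor((9 + 9)/14) = 1.
  m_2 = 14*1 - 9 = 5, d_2 = (95 - 5^2)/14 = 70/14 = 5, a_2 = floor((9 + 5)/5) = 2.
  m_3 = 5*2 - 5 = 5, d_3 = (95 - 5^2)/5 = 70/5 = 14, a_3 = floor((9 + 5)/14) = 1.
  m_4 = 14*1 - 5 = 9, d_4 = (95 - 9^2)/14 = 14/14 = 1, a_4 = floor((9 + 9)/1) = 18.
  m_5 = 1*18 - 9 = 9, d_5 = (95 - 9^2)/1 = 14/1 = 14: (m_5, d_5) = (m_1, d_1) = (9, 14), so from here the quotients repeat a_1, ..., a_4; the period length is 4.
Hence the expansion of sqrt(95) is a_0 = 9 followed by the repeating block 1, 2, 1, 18 (period 4).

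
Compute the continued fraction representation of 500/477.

[1; 20, 1, 2, 1, 5]

Run the Euclidean algorithm on 500 and 477; the successive quotients are the partial quotients a_0, a_1, ... (each step inverts the fractional part left over by the previous one):
  500 = 1*477 + 23, so a_0 = 1.
  477 = 20*23 + 17, so a_1 = 20.
  23 = 1*17 + 6, so a_2 = 1.
  17 = 2*6 + 5, so a_3 = 2.
  6 = 1*5 + 1, so a_4 = 1.
  5 = 5*1 + 0, so a_5 = 5.
The remainder reaches 0 after 6 divisions, so the expansion has 6 partial quotients, read off in order.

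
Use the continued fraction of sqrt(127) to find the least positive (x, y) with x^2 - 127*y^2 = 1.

(x, y) = (4730624, 419775)

First expand sqrt(127) as a continued fraction. With x_i = (sqrt(127) + m_i)/d_i and (m_0, d_0) = (0, 1): a_0 = floor(sqrt(127)) = 11, since 11^2 = 121 <= 127 < 144 = 12^2.
Iterate m_{i+1} = d_i*a_i - m_i, d_{i+1} = (127 - m_{i+1}^2)/d_i, a_{i+1} = floor((a_0 + m_{i+1})/d_{i+1}):
  m_1 = 1*11 - 0 = 11, d_1 = (127 - 11^2)/1 = 6/1 = 6, a_1 = floor((11 + 11)/6) = 3.
  m_2 = 6*3 - 11 = 7, d_2 = (127 - 7^2)/6 = 78/6 = 13, a_2 = floor((11 + 7)/13) = 1.
  m_3 = 13*1 - 7 = 6, d_3 = (127 - 6^2)/13 = 91/13 = 7, a_3 = floor((11 + 6)/7) = 2.
  m_4 = 7*2 - 6 = 8, d_4 = (127 - 8^2)/7 = 63/7 = 9, a_4 = floor((11 + 8)/9) = 2.
  m_5 = 9*2 - 8 = 10, d_5 = (127 - 10^2)/9 = 27/9 = 3, a_5 = floor((11 + 10)/3) = 7.
  m_6 = 3*7 - 10 = 11, d_6 = (127 - 11^2)/3 = 6/3 = 2, a_6 = floor((11 + 11)/2) = 11.
  m_7 = 2*11 - 11 = 11, d_7 = (127 - 11^2)/2 = 6/2 = 3, a_7 = floor((11 + 11)/3) = 7.
  m_8 = 3*7 - 11 = 10, d_8 = (127 - 10^2)/3 = 27/3 = 9, a_8 = floor((11 + 10)/9) = 2.
  m_9 = 9*2 - 10 = 8, d_9 = (127 - 8^2)/9 = 63/9 = 7, a_9 = floor((11 + 8)/7) = 2.
  m_10 = 7*2 - 8 = 6, d_10 = (127 - 6^2)/7 = 91/7 = 13, a_10 = floor((11 + 6)/13) = 1.
  m_11 = 13*1 - 6 = 7, d_11 = (127 - 7^2)/13 = 78/13 = 6, a_11 = floor((11 + 7)/6) = 3.
  m_12 = 6*3 - 7 = 11, d_12 = (127 - 11^2)/6 = 6/6 = 1, a_12 = floor((11 + 11)/1) = 22.
  m_13 = 1*22 - 11 = 11, d_13 = (127 - 11^2)/1 = 6/1 = 6: (m_13, d_13) = (m_1, d_1) = (11, 6), so from here the quotients repeat a_1, ..., a_12; the period length is 12.
So sqrt(127) = [11; (3, 1, 2, 2, 7, 11, 7, 2, 2, 1, 3, 22)] with period length k = 12.
k is even, so the fundamental solution of x^2 - 127y^2 = 1 is (p_{k-1}, q_{k-1}) = (p_11, q_11); compute convergents through index 11.
Convergents (p_i = a_i*p_{i-1} + p_{i-2}, q_i = a_i*q_{i-1} + q_{i-2} with p_{-2}=0, p_{-1}=1, q_{-2}=1, q_{-1}=0):
  i=0: a_0=11, p_0 = 11*1 + 0 = 11, q_0 = 11*0 + 1 = 1.
  i=1: a_1=3, p_1 = 3*11 + 1 = 34, q_1 = 3*1 + 0 = 3.
  i=2: a_2=1, p_2 = 1*34 + 11 = 45, q_2 = 1*3 + 1 = 4.
  i=3: a_3=2, p_3 = 2*45 + 34 = 124, q_3 = 2*4 + 3 = 11.
  i=4: a_4=2, p_4 = 2*124 + 45 = 293, q_4 = 2*11 + 4 = 26.
  i=5: a_5=7, p_5 = 7*293 + 124 = 2175, q_5 = 7*26 + 11 = 193.
  i=6: a_6=11, p_6 = 11*2175 + 293 = 24218, q_6 = 11*193 + 26 = 2149.
  i=7: a_7=7, p_7 = 7*24218 + 2175 = 171701, q_7 = 7*2149 + 193 = 15236.
  i=8: a_8=2, p_8 = 2*171701 + 24218 = 367620, q_8 = 2*15236 + 2149 = 32621.
  i=9: a_9=2, p_9 = 2*367620 + 171701 = 906941, q_9 = 2*32621 + 15236 = 80478.
  i=10: a_10=1, p_10 = 1*906941 + 367620 = 1274561, q_10 = 1*80478 + 32621 = 113099.
  i=11: a_11=3, p_11 = 3*1274561 + 906941 = 4730624, q_11 = 3*113099 + 80478 = 419775.
Check: 4730624^2 - 127*419775^2 = 22378803429376 - 22378803429375 = 1, so (x, y) = (4730624, 419775) solves the equation, and by the theorem it is the least positive solution.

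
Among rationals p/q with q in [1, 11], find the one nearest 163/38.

Expand x = 163/38 as a continued fraction with the Euclidean algorithm:
  163 = 4*38 + 11, so a_0 = 4.
  38 = 3*11 + 5, so a_1 = 3.
  11 = 2*5 + 1, so a_2 = 2.
  5 = 5*1 + 0, so a_3 = 5.
so x = [4; 3, 2, 5].
Convergents (p_i = a_i*p_{i-1} + p_{i-2}, q_i = a_i*q_{i-1} + q_{i-2} with p_{-2}=0, p_{-1}=1, q_{-2}=1, q_{-1}=0), until the denominator exceeds 11:
  i=0: a_0=4, p_0 = 4*1 + 0 = 4, q_0 = 4*0 + 1 = 1.
  i=1: a_1=3, p_1 = 3*4 + 1 = 13, q_1 = 3*1 + 0 = 3.
  i=2: a_2=2, p_2 = 2*13 + 4 = 30, q_2 = 2*3 + 1 = 7.
  i=3: a_3=5, p_3 = 5*30 + 13 = 163, q_3 = 5*7 + 3 = 38.
q_3 = 38 > 11, so the last convergent with denominator <= 11 is p_2/q_2 = 30/7.
The closest fraction with denominator <= 11 is either p_2/q_2 or the intermediate fraction (k*p_2 + p_1)/(k*q_2 + q_1) with the largest k >= 1 whose denominator stays <= 11; these approach x as k grows, and every other convergent or intermediate fraction in range is farther away.
Largest k: floor((11 - q_1)/q_2) = floor((11 - 3)/7) = 1.
That gives (1*30 + 13)/(1*7 + 3) = 43/10.
Compare the errors: |x - 30/7| = |163*7 - 30*38|/(38*7) = 1/266, and |x - 43/10| = |163*10 - 43*38|/(38*10) = 4/380.
Cross-multiplying, 1*380 = 380 < 1064 = 4*266, so 1/266 is smaller: the convergent 30/7 is closer to x than 43/10.

30/7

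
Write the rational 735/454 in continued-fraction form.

[1; 1, 1, 1, 1, 1, 1, 1, 21]

Run the Euclidean algorithm on 735 and 454; the successive quotients are the partial quotients a_0, a_1, ... (each step inverts the fractional part left over by the previous one):
  735 = 1*454 + 281, so a_0 = 1.
  454 = 1*281 + 173, so a_1 = 1.
  281 = 1*173 + 108, so a_2 = 1.
  173 = 1*108 + 65, so a_3 = 1.
  108 = 1*65 + 43, so a_4 = 1.
  65 = 1*43 + 22, so a_5 = 1.
  43 = 1*22 + 21, so a_6 = 1.
  22 = 1*21 + 1, so a_7 = 1.
  21 = 21*1 + 0, so a_8 = 21.
The remainder reaches 0 after 9 divisions, so the expansion has 9 partial quotients, read off in order.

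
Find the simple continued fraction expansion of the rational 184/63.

Run the Euclidean algorithm on 184 and 63; the successive quotients are the partial quotients a_0, a_1, ... (each step inverts the fractional part left over by the previous one):
  184 = 2*63 + 58, so a_0 = 2.
  63 = 1*58 + 5, so a_1 = 1.
  58 = 11*5 + 3, so a_2 = 11.
  5 = 1*3 + 2, so a_3 = 1.
  3 = 1*2 + 1, so a_4 = 1.
  2 = 2*1 + 0, so a_5 = 2.
The remainder reaches 0 after 6 divisions, so the expansion has 6 partial quotients, read off in order.

[2; 1, 11, 1, 1, 2]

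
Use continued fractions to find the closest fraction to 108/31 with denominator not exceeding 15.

7/2

Expand x = 108/31 as a continued fraction with the Euclidean algorithm:
  108 = 3*31 + 15, so a_0 = 3.
  31 = 2*15 + 1, so a_1 = 2.
  15 = 15*1 + 0, so a_2 = 15.
so x = [3; 2, 15].
Convergents (p_i = a_i*p_{i-1} + p_{i-2}, q_i = a_i*q_{i-1} + q_{i-2} with p_{-2}=0, p_{-1}=1, q_{-2}=1, q_{-1}=0), until the denominator exceeds 15:
  i=0: a_0=3, p_0 = 3*1 + 0 = 3, q_0 = 3*0 + 1 = 1.
  i=1: a_1=2, p_1 = 2*3 + 1 = 7, q_1 = 2*1 + 0 = 2.
  i=2: a_2=15, p_2 = 15*7 + 3 = 108, q_2 = 15*2 + 1 = 31.
q_2 = 31 > 15, so the last convergent with denominator <= 15 is p_1/q_1 = 7/2.
The closest fraction with denominator <= 15 is either p_1/q_1 or the intermediate fraction (k*p_1 + p_0)/(k*q_1 + q_0) with the largest k >= 1 whose denominator stays <= 15; these approach x as k grows, and every other convergent or intermediate fraction in range is farther away.
Largest k: floor((15 - q_0)/q_1) = floor((15 - 1)/2) = 7.
That gives (7*7 + 3)/(7*2 + 1) = 52/15.
Compare the errors: |x - 7/2| = |108*2 - 7*31|/(31*2) = 1/62, and |x - 52/15| = |108*15 - 52*31|/(31*15) = 8/465.
Cross-multiplying, 1*465 = 465 < 496 = 8*62, so 1/62 is smaller: the convergent 7/2 is closer to x than 52/15.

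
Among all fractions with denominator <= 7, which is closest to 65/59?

Expand x = 65/59 as a continued fraction with the Euclidean algorithm:
  65 = 1*59 + 6, so a_0 = 1.
  59 = 9*6 + 5, so a_1 = 9.
  6 = 1*5 + 1, so a_2 = 1.
  5 = 5*1 + 0, so a_3 = 5.
so x = [1; 9, 1, 5].
Convergents (p_i = a_i*p_{i-1} + p_{i-2}, q_i = a_i*q_{i-1} + q_{i-2} with p_{-2}=0, p_{-1}=1, q_{-2}=1, q_{-1}=0), until the denominator exceeds 7:
  i=0: a_0=1, p_0 = 1*1 + 0 = 1, q_0 = 1*0 + 1 = 1.
  i=1: a_1=9, p_1 = 9*1 + 1 = 10, q_1 = 9*1 + 0 = 9.
q_1 = 9 > 7, so the last convergent with denominator <= 7 is p_0/q_0 = 1/1.
The closest fraction with denominator <= 7 is either p_0/q_0 or the intermediate fraction (k*p_0 + p_{-1})/(k*q_0 + q_{-1}) with the largest k >= 1 whose denominator stays <= 7; these approach x as k grows, and every other convergent or intermediate fraction in range is farther away.
Largest k: floor((7 - q_{-1})/q_0) = floor((7 - 0)/1) = 7 (using the seeds p_{-1} = 1, q_{-1} = 0).
That gives (7*1 + 1)/(7*1 + 0) = 8/7.
Compare the errors: |x - 1/1| = |65*1 - 1*59|/(59*1) = 6/59, and |x - 8/7| = |65*7 - 8*59|/(59*7) = 17/413.
Cross-multiplying, 17*59 = 1003 < 2478 = 6*413, so 17/413 is smaller: the intermediate fraction 8/7 is closer to x than 1/1.

8/7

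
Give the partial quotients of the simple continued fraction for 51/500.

Run the Euclidean algorithm on 51 and 500; the successive quotients are the partial quotients a_0, a_1, ... (each step inverts the fractional part left over by the previous one):
  51 = 0*500 + 51, so a_0 = 0.
  500 = 9*51 + 41, so a_1 = 9.
  51 = 1*41 + 10, so a_2 = 1.
  41 = 4*10 + 1, so a_3 = 4.
  10 = 10*1 + 0, so a_4 = 10.
The remainder reaches 0 after 5 divisions, so the expansion has 5 partial quotients, read off in order.

[0; 9, 1, 4, 10]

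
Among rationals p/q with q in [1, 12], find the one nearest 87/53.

18/11

Expand x = 87/53 as a continued fraction with the Euclidean algorithm:
  87 = 1*53 + 34, so a_0 = 1.
  53 = 1*34 + 19, so a_1 = 1.
  34 = 1*19 + 15, so a_2 = 1.
  19 = 1*15 + 4, so a_3 = 1.
  15 = 3*4 + 3, so a_4 = 3.
  4 = 1*3 + 1, so a_5 = 1.
  3 = 3*1 + 0, so a_6 = 3.
so x = [1; 1, 1, 1, 3, 1, 3].
Convergents (p_i = a_i*p_{i-1} + p_{i-2}, q_i = a_i*q_{i-1} + q_{i-2} with p_{-2}=0, p_{-1}=1, q_{-2}=1, q_{-1}=0), until the denominator exceeds 12:
  i=0: a_0=1, p_0 = 1*1 + 0 = 1, q_0 = 1*0 + 1 = 1.
  i=1: a_1=1, p_1 = 1*1 + 1 = 2, q_1 = 1*1 + 0 = 1.
  i=2: a_2=1, p_2 = 1*2 + 1 = 3, q_2 = 1*1 + 1 = 2.
  i=3: a_3=1, p_3 = 1*3 + 2 = 5, q_3 = 1*2 + 1 = 3.
  i=4: a_4=3, p_4 = 3*5 + 3 = 18, q_4 = 3*3 + 2 = 11.
  i=5: a_5=1, p_5 = 1*18 + 5 = 23, q_5 = 1*11 + 3 = 14.
q_5 = 14 > 12, so the last convergent with denominator <= 12 is p_4/q_4 = 18/11.
The closest fraction with denominator <= 12 is either p_4/q_4 or the intermediate fraction (k*p_4 + p_3)/(k*q_4 + q_3) with the largest k >= 1 whose denominator stays <= 12; these approach x as k grows, and every other convergent or intermediate fraction in range is farther away.
Largest k: floor((12 - q_3)/q_4) = floor((12 - 3)/11) = 0.
Since k = 0, no intermediate fraction beyond p_4/q_4 has denominator <= 12, so the convergent 18/11 is the closest (its error is |87*11 - 18*53|/(53*11) = 3/583).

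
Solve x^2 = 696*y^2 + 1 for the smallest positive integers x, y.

(x, y) = (1451, 55)

First expand sqrt(696) as a continued fraction. With x_i = (sqrt(696) + m_i)/d_i and (m_0, d_0) = (0, 1): a_0 = floor(sqrt(696)) = 26, since 26^2 = 676 <= 696 < 729 = 27^2.
Iterate m_{i+1} = d_i*a_i - m_i, d_{i+1} = (696 - m_{i+1}^2)/d_i, a_{i+1} = floor((a_0 + m_{i+1})/d_{i+1}):
  m_1 = 1*26 - 0 = 26, d_1 = (696 - 26^2)/1 = 20/1 = 20, a_1 = floor((26 + 26)/20) = 2.
  m_2 = 20*2 - 26 = 14, d_2 = (696 - 14^2)/20 = 500/20 = 25, a_2 = floor((26 + 14)/25) = 1.
  m_3 = 25*1 - 14 = 11, d_3 = (696 - 11^2)/25 = 575/25 = 23, a_3 = floor((26 + 11)/23) = 1.
  m_4 = 23*1 - 11 = 12, d_4 = (696 - 12^2)/23 = 552/23 = 24, a_4 = floor((26 + 12)/24) = 1.
  m_5 = 24*1 - 12 = 12, d_5 = (696 - 12^2)/24 = 552/24 = 23, a_5 = floor((26 + 12)/23) = 1.
  m_6 = 23*1 - 12 = 11, d_6 = (696 - 11^2)/23 = 575/23 = 25, a_6 = floor((26 + 11)/25) = 1.
  m_7 = 25*1 - 11 = 14, d_7 = (696 - 14^2)/25 = 500/25 = 20, a_7 = floor((26 + 14)/20) = 2.
  m_8 = 20*2 - 14 = 26, d_8 = (696 - 26^2)/20 = 20/20 = 1, a_8 = floor((26 + 26)/1) = 52.
  m_9 = 1*52 - 26 = 26, d_9 = (696 - 26^2)/1 = 20/1 = 20: (m_9, d_9) = (m_1, d_1) = (26, 20), so from here the quotients repeat a_1, ..., a_8; the period length is 8.
So sqrt(696) = [26; (2, 1, 1, 1, 1, 1, 2, 52)] with period length k = 8.
k is even, so the fundamental solution of x^2 - 696y^2 = 1 is (p_{k-1}, q_{k-1}) = (p_7, q_7); compute convergents through index 7.
Convergents (p_i = a_i*p_{i-1} + p_{i-2}, q_i = a_i*q_{i-1} + q_{i-2} with p_{-2}=0, p_{-1}=1, q_{-2}=1, q_{-1}=0):
  i=0: a_0=26, p_0 = 26*1 + 0 = 26, q_0 = 26*0 + 1 = 1.
  i=1: a_1=2, p_1 = 2*26 + 1 = 53, q_1 = 2*1 + 0 = 2.
  i=2: a_2=1, p_2 = 1*53 + 26 = 79, q_2 = 1*2 + 1 = 3.
  i=3: a_3=1, p_3 = 1*79 + 53 = 132, q_3 = 1*3 + 2 = 5.
  i=4: a_4=1, p_4 = 1*132 + 79 = 211, q_4 = 1*5 + 3 = 8.
  i=5: a_5=1, p_5 = 1*211 + 132 = 343, q_5 = 1*8 + 5 = 13.
  i=6: a_6=1, p_6 = 1*343 + 211 = 554, q_6 = 1*13 + 8 = 21.
  i=7: a_7=2, p_7 = 2*554 + 343 = 1451, q_7 = 2*21 + 13 = 55.
Check: 1451^2 - 696*55^2 = 2105401 - 2105400 = 1, so (x, y) = (1451, 55) solves the equation, and by the theorem it is the least positive solution.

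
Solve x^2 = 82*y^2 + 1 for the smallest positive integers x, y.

First expand sqrt(82) as a continued fraction. With x_i = (sqrt(82) + m_i)/d_i and (m_0, d_0) = (0, 1): a_0 = floor(sqrt(82)) = 9, since 9^2 = 81 <= 82 < 100 = 10^2.
Iterate m_{i+1} = d_i*a_i - m_i, d_{i+1} = (82 - m_{i+1}^2)/d_i, a_{i+1} = floor((a_0 + m_{i+1})/d_{i+1}):
  m_1 = 1*9 - 0 = 9, d_1 = (82 - 9^2)/1 = 1/1 = 1, a_1 = floor((9 + 9)/1) = 18.
  m_2 = 1*18 - 9 = 9, d_2 = (82 - 9^2)/1 = 1/1 = 1: (m_2, d_2) = (m_1, d_1) = (9, 1), so from here the quotient a_1 repeats; the period length is 1.
So sqrt(82) = [9; (18)] with period length k = 1.
k is odd, so (p_{k-1}, q_{k-1}) only solves x^2 - 82y^2 = -1 and the fundamental solution of x^2 - 82y^2 = 1 is (p_{2k-1}, q_{2k-1}) = (p_1, q_1); compute convergents through index 1, running through the period twice.
Convergents (p_i = a_i*p_{i-1} + p_{i-2}, q_i = a_i*q_{i-1} + q_{i-2} with p_{-2}=0, p_{-1}=1, q_{-2}=1, q_{-1}=0):
  i=0: a_0=9, p_0 = 9*1 + 0 = 9, q_0 = 9*0 + 1 = 1.
  i=1: a_1=18, p_1 = 18*9 + 1 = 163, q_1 = 18*1 + 0 = 18.
Indeed p_0^2 - 82*q_0^2 = 81 - 82 = -1, not +1.
Check: 163^2 - 82*18^2 = 26569 - 26568 = 1, so (x, y) = (163, 18) solves the equation, and by the theorem it is the least positive solution.

(x, y) = (163, 18)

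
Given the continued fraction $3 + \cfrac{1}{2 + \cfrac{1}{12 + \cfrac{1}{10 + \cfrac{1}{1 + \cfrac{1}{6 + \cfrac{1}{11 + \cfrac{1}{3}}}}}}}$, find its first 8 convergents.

3/1, 7/2, 87/25, 877/252, 964/277, 6661/1914, 74235/21331, 229366/65907

Using the convergent recurrence p_i = a_i*p_{i-1} + p_{i-2}, q_i = a_i*q_{i-1} + q_{i-2} with p_{-2}=0, p_{-1}=1, q_{-2}=1, q_{-1}=0:
  i=0: a_0=3, p_0 = 3*1 + 0 = 3, q_0 = 3*0 + 1 = 1.
  i=1: a_1=2, p_1 = 2*3 + 1 = 7, q_1 = 2*1 + 0 = 2.
  i=2: a_2=12, p_2 = 12*7 + 3 = 87, q_2 = 12*2 + 1 = 25.
  i=3: a_3=10, p_3 = 10*87 + 7 = 877, q_3 = 10*25 + 2 = 252.
  i=4: a_4=1, p_4 = 1*877 + 87 = 964, q_4 = 1*252 + 25 = 277.
  i=5: a_5=6, p_5 = 6*964 + 877 = 6661, q_5 = 6*277 + 252 = 1914.
  i=6: a_6=11, p_6 = 11*6661 + 964 = 74235, q_6 = 11*1914 + 277 = 21331.
  i=7: a_7=3, p_7 = 3*74235 + 6661 = 229366, q_7 = 3*21331 + 1914 = 65907.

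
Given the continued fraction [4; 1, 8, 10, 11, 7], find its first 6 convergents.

4/1, 5/1, 44/9, 445/91, 4939/1010, 35018/7161

Using the convergent recurrence p_i = a_i*p_{i-1} + p_{i-2}, q_i = a_i*q_{i-1} + q_{i-2} with p_{-2}=0, p_{-1}=1, q_{-2}=1, q_{-1}=0:
  i=0: a_0=4, p_0 = 4*1 + 0 = 4, q_0 = 4*0 + 1 = 1.
  i=1: a_1=1, p_1 = 1*4 + 1 = 5, q_1 = 1*1 + 0 = 1.
  i=2: a_2=8, p_2 = 8*5 + 4 = 44, q_2 = 8*1 + 1 = 9.
  i=3: a_3=10, p_3 = 10*44 + 5 = 445, q_3 = 10*9 + 1 = 91.
  i=4: a_4=11, p_4 = 11*445 + 44 = 4939, q_4 = 11*91 + 9 = 1010.
  i=5: a_5=7, p_5 = 7*4939 + 445 = 35018, q_5 = 7*1010 + 91 = 7161.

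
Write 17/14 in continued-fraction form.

[1; 4, 1, 2]

Run the Euclidean algorithm on 17 and 14; the successive quotients are the partial quotients a_0, a_1, ... (each step inverts the fractional part left over by the previous one):
  17 = 1*14 + 3, so a_0 = 1.
  14 = 4*3 + 2, so a_1 = 4.
  3 = 1*2 + 1, so a_2 = 1.
  2 = 2*1 + 0, so a_3 = 2.
The remainder reaches 0 after 4 divisions, so the expansion has 4 partial quotients, read off in order.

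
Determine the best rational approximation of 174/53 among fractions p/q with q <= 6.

Expand x = 174/53 as a continued fraction with the Euclidean algorithm:
  174 = 3*53 + 15, so a_0 = 3.
  53 = 3*15 + 8, so a_1 = 3.
  15 = 1*8 + 7, so a_2 = 1.
  8 = 1*7 + 1, so a_3 = 1.
  7 = 7*1 + 0, so a_4 = 7.
so x = [3; 3, 1, 1, 7].
Convergents (p_i = a_i*p_{i-1} + p_{i-2}, q_i = a_i*q_{i-1} + q_{i-2} with p_{-2}=0, p_{-1}=1, q_{-2}=1, q_{-1}=0), until the denominator exceeds 6:
  i=0: a_0=3, p_0 = 3*1 + 0 = 3, q_0 = 3*0 + 1 = 1.
  i=1: a_1=3, p_1 = 3*3 + 1 = 10, q_1 = 3*1 + 0 = 3.
  i=2: a_2=1, p_2 = 1*10 + 3 = 13, q_2 = 1*3 + 1 = 4.
  i=3: a_3=1, p_3 = 1*13 + 10 = 23, q_3 = 1*4 + 3 = 7.
q_3 = 7 > 6, so the last convergent with denominator <= 6 is p_2/q_2 = 13/4.
The closest fraction with denominator <= 6 is either p_2/q_2 or the intermediate fraction (k*p_2 + p_1)/(k*q_2 + q_1) with the largest k >= 1 whose denominator stays <= 6; these approach x as k grows, and every other convergent or intermediate fraction in range is farther away.
Largest k: floor((6 - q_1)/q_2) = floor((6 - 3)/4) = 0.
Since k = 0, no intermediate fraction beyond p_2/q_2 has denominator <= 6, so the convergent 13/4 is the closest (its error is |174*4 - 13*53|/(53*4) = 7/212).

13/4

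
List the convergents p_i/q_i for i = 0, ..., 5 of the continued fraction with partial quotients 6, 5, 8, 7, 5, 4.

Using the convergent recurrence p_i = a_i*p_{i-1} + p_{i-2}, q_i = a_i*q_{i-1} + q_{i-2} with p_{-2}=0, p_{-1}=1, q_{-2}=1, q_{-1}=0:
  i=0: a_0=6, p_0 = 6*1 + 0 = 6, q_0 = 6*0 + 1 = 1.
  i=1: a_1=5, p_1 = 5*6 + 1 = 31, q_1 = 5*1 + 0 = 5.
  i=2: a_2=8, p_2 = 8*31 + 6 = 254, q_2 = 8*5 + 1 = 41.
  i=3: a_3=7, p_3 = 7*254 + 31 = 1809, q_3 = 7*41 + 5 = 292.
  i=4: a_4=5, p_4 = 5*1809 + 254 = 9299, q_4 = 5*292 + 41 = 1501.
  i=5: a_5=4, p_5 = 4*9299 + 1809 = 39005, q_5 = 4*1501 + 292 = 6296.

6/1, 31/5, 254/41, 1809/292, 9299/1501, 39005/6296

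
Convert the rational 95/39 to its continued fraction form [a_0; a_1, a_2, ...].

Run the Euclidean algorithm on 95 and 39; the successive quotients are the partial quotients a_0, a_1, ... (each step inverts the fractional part left over by the previous one):
  95 = 2*39 + 17, so a_0 = 2.
  39 = 2*17 + 5, so a_1 = 2.
  17 = 3*5 + 2, so a_2 = 3.
  5 = 2*2 + 1, so a_3 = 2.
  2 = 2*1 + 0, so a_4 = 2.
The remainder reaches 0 after 5 divisions, so the expansion has 5 partial quotients, read off in order.

[2; 2, 3, 2, 2]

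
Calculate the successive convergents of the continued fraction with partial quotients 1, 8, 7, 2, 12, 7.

1/1, 9/8, 64/57, 137/122, 1708/1521, 12093/10769

Using the convergent recurrence p_i = a_i*p_{i-1} + p_{i-2}, q_i = a_i*q_{i-1} + q_{i-2} with p_{-2}=0, p_{-1}=1, q_{-2}=1, q_{-1}=0:
  i=0: a_0=1, p_0 = 1*1 + 0 = 1, q_0 = 1*0 + 1 = 1.
  i=1: a_1=8, p_1 = 8*1 + 1 = 9, q_1 = 8*1 + 0 = 8.
  i=2: a_2=7, p_2 = 7*9 + 1 = 64, q_2 = 7*8 + 1 = 57.
  i=3: a_3=2, p_3 = 2*64 + 9 = 137, q_3 = 2*57 + 8 = 122.
  i=4: a_4=12, p_4 = 12*137 + 64 = 1708, q_4 = 12*122 + 57 = 1521.
  i=5: a_5=7, p_5 = 7*1708 + 137 = 12093, q_5 = 7*1521 + 122 = 10769.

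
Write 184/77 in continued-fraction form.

[2; 2, 1, 1, 3, 4]

Run the Euclidean algorithm on 184 and 77; the successive quotients are the partial quotients a_0, a_1, ... (each step inverts the fractional part left over by the previous one):
  184 = 2*77 + 30, so a_0 = 2.
  77 = 2*30 + 17, so a_1 = 2.
  30 = 1*17 + 13, so a_2 = 1.
  17 = 1*13 + 4, so a_3 = 1.
  13 = 3*4 + 1, so a_4 = 3.
  4 = 4*1 + 0, so a_5 = 4.
The remainder reaches 0 after 6 divisions, so the expansion has 6 partial quotients, read off in order.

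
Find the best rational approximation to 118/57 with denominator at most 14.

Expand x = 118/57 as a continued fraction with the Euclidean algorithm:
  118 = 2*57 + 4, so a_0 = 2.
  57 = 14*4 + 1, so a_1 = 14.
  4 = 4*1 + 0, so a_2 = 4.
so x = [2; 14, 4].
Convergents (p_i = a_i*p_{i-1} + p_{i-2}, q_i = a_i*q_{i-1} + q_{i-2} with p_{-2}=0, p_{-1}=1, q_{-2}=1, q_{-1}=0), until the denominator exceeds 14:
  i=0: a_0=2, p_0 = 2*1 + 0 = 2, q_0 = 2*0 + 1 = 1.
  i=1: a_1=14, p_1 = 14*2 + 1 = 29, q_1 = 14*1 + 0 = 14.
  i=2: a_2=4, p_2 = 4*29 + 2 = 118, q_2 = 4*14 + 1 = 57.
q_2 = 57 > 14, so the last convergent with denominator <= 14 is p_1/q_1 = 29/14.
The closest fraction with denominator <= 14 is either p_1/q_1 or the intermediate fraction (k*p_1 + p_0)/(k*q_1 + q_0) with the largest k >= 1 whose denominator stays <= 14; these approach x as k grows, and every other convergent or intermediate fraction in range is farther away.
Largest k: floor((14 - q_0)/q_1) = floor((14 - 1)/14) = 0.
Since k = 0, no intermediate fraction beyond p_1/q_1 has denominator <= 14, so the convergent 29/14 is the closest (its error is |118*14 - 29*57|/(57*14) = 1/798).

29/14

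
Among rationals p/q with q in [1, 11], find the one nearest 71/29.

Expand x = 71/29 as a continued fraction with the Euclidean algorithm:
  71 = 2*29 + 13, so a_0 = 2.
  29 = 2*13 + 3, so a_1 = 2.
  13 = 4*3 + 1, so a_2 = 4.
  3 = 3*1 + 0, so a_3 = 3.
so x = [2; 2, 4, 3].
Convergents (p_i = a_i*p_{i-1} + p_{i-2}, q_i = a_i*q_{i-1} + q_{i-2} with p_{-2}=0, p_{-1}=1, q_{-2}=1, q_{-1}=0), until the denominator exceeds 11:
  i=0: a_0=2, p_0 = 2*1 + 0 = 2, q_0 = 2*0 + 1 = 1.
  i=1: a_1=2, p_1 = 2*2 + 1 = 5, q_1 = 2*1 + 0 = 2.
  i=2: a_2=4, p_2 = 4*5 + 2 = 22, q_2 = 4*2 + 1 = 9.
  i=3: a_3=3, p_3 = 3*22 + 5 = 71, q_3 = 3*9 + 2 = 29.
q_3 = 29 > 11, so the last convergent with denominator <= 11 is p_2/q_2 = 22/9.
The closest fraction with denominator <= 11 is either p_2/q_2 or the intermediate fraction (k*p_2 + p_1)/(k*q_2 + q_1) with the largest k >= 1 whose denominator stays <= 11; these approach x as k grows, and every other convergent or intermediate fraction in range is farther away.
Largest k: floor((11 - q_1)/q_2) = floor((11 - 2)/9) = 1.
That gives (1*22 + 5)/(1*9 + 2) = 27/11.
Compare the errors: |x - 22/9| = |71*9 - 22*29|/(29*9) = 1/261, and |x - 27/11| = |71*11 - 27*29|/(29*11) = 2/319.
Cross-multiplying, 1*319 = 319 < 522 = 2*261, so 1/261 is smaller: the convergent 22/9 is closer to x than 27/11.

22/9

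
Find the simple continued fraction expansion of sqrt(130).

[11; (2, 2, 22)]

Write x_i = (sqrt(130) + m_i)/d_i with (m_0, d_0) = (0, 1). a_0 = floor(sqrt(130)) = 11, since 11^2 = 121 <= 130 < 144 = 12^2.
Iterate m_{i+1} = d_i*a_i - m_i, d_{i+1} = (130 - m_{i+1}^2)/d_i, a_{i+1} = floor((a_0 + m_{i+1})/d_{i+1}):
  m_1 = 1*11 - 0 = 11, d_1 = (130 - 11^2)/1 = 9/1 = 9, a_1 = floor((11 + 11)/9) = 2.
  m_2 = 9*2 - 11 = 7, d_2 = (130 - 7^2)/9 = 81/9 = 9, a_2 = floor((11 + 7)/9) = 2.
  m_3 = 9*2 - 7 = 11, d_3 = (130 - 11^2)/9 = 9/9 = 1, a_3 = floor((11 + 11)/1) = 22.
  m_4 = 1*22 - 11 = 11, d_4 = (130 - 11^2)/1 = 9/1 = 9: (m_4, d_4) = (m_1, d_1) = (11, 9), so from here the quotients repeat a_1, ..., a_3; the period length is 3.
Hence the expansion of sqrt(130) is a_0 = 11 followed by the repeating block 2, 2, 22 (period 3).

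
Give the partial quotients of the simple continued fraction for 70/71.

[0; 1, 70]

Run the Euclidean algorithm on 70 and 71; the successive quotients are the partial quotients a_0, a_1, ... (each step inverts the fractional part left over by the previous one):
  70 = 0*71 + 70, so a_0 = 0.
  71 = 1*70 + 1, so a_1 = 1.
  70 = 70*1 + 0, so a_2 = 70.
The remainder reaches 0 after 3 divisions, so the expansion has 3 partial quotients, read off in order.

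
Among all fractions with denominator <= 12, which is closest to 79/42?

Expand x = 79/42 as a continued fraction with the Euclidean algorithm:
  79 = 1*42 + 37, so a_0 = 1.
  42 = 1*37 + 5, so a_1 = 1.
  37 = 7*5 + 2, so a_2 = 7.
  5 = 2*2 + 1, so a_3 = 2.
  2 = 2*1 + 0, so a_4 = 2.
so x = [1; 1, 7, 2, 2].
Convergents (p_i = a_i*p_{i-1} + p_{i-2}, q_i = a_i*q_{i-1} + q_{i-2} with p_{-2}=0, p_{-1}=1, q_{-2}=1, q_{-1}=0), until the denominator exceeds 12:
  i=0: a_0=1, p_0 = 1*1 + 0 = 1, q_0 = 1*0 + 1 = 1.
  i=1: a_1=1, p_1 = 1*1 + 1 = 2, q_1 = 1*1 + 0 = 1.
  i=2: a_2=7, p_2 = 7*2 + 1 = 15, q_2 = 7*1 + 1 = 8.
  i=3: a_3=2, p_3 = 2*15 + 2 = 32, q_3 = 2*8 + 1 = 17.
q_3 = 17 > 12, so the last convergent with denominator <= 12 is p_2/q_2 = 15/8.
The closest fraction with denominator <= 12 is either p_2/q_2 or the intermediate fraction (k*p_2 + p_1)/(k*q_2 + q_1) with the largest k >= 1 whose denominator stays <= 12; these approach x as k grows, and every other convergent or intermediate fraction in range is farther away.
Largest k: floor((12 - q_1)/q_2) = floor((12 - 1)/8) = 1.
That gives (1*15 + 2)/(1*8 + 1) = 17/9.
Compare the errors: |x - 15/8| = |79*8 - 15*42|/(42*8) = 2/336, and |x - 17/9| = |79*9 - 17*42|/(42*9) = 3/378.
Cross-multiplying, 2*378 = 756 < 1008 = 3*336, so 2/336 is smaller: the convergent 15/8 is closer to x than 17/9.

15/8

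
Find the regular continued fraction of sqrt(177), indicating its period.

Write x_i = (sqrt(177) + m_i)/d_i with (m_0, d_0) = (0, 1). a_0 = floor(sqrt(177)) = 13, since 13^2 = 169 <= 177 < 196 = 14^2.
Iterate m_{i+1} = d_i*a_i - m_i, d_{i+1} = (177 - m_{i+1}^2)/d_i, a_{i+1} = floor((a_0 + m_{i+1})/d_{i+1}):
  m_1 = 1*13 - 0 = 13, d_1 = (177 - 13^2)/1 = 8/1 = 8, a_1 = floor((13 + 13)/8) = 3.
  m_2 = 8*3 - 13 = 11, d_2 = (177 - 11^2)/8 = 56/8 = 7, a_2 = floor((13 + 11)/7) = 3.
  m_3 = 7*3 - 11 = 10, d_3 = (177 - 10^2)/7 = 77/7 = 11, a_3 = floor((13 + 10)/11) = 2.
  m_4 = 11*2 - 10 = 12, d_4 = (177 - 12^2)/11 = 33/11 = 3, a_4 = floor((13 + 12)/3) = 8.
  m_5 = 3*8 - 12 = 12, d_5 = (177 - 12^2)/3 = 33/3 = 11, a_5 = floor((13 + 12)/11) = 2.
  m_6 = 11*2 - 12 = 10, d_6 = (177 - 10^2)/11 = 77/11 = 7, a_6 = floor((13 + 10)/7) = 3.
  m_7 = 7*3 - 10 = 11, d_7 = (177 - 11^2)/7 = 56/7 = 8, a_7 = floor((13 + 11)/8) = 3.
  m_8 = 8*3 - 11 = 13, d_8 = (177 - 13^2)/8 = 8/8 = 1, a_8 = floor((13 + 13)/1) = 26.
  m_9 = 1*26 - 13 = 13, d_9 = (177 - 13^2)/1 = 8/1 = 8: (m_9, d_9) = (m_1, d_1) = (13, 8), so from here the quotients repeat a_1, ..., a_8; the period length is 8.
Hence the expansion of sqrt(177) is a_0 = 13 followed by the repeating block 3, 3, 2, 8, 2, 3, 3, 26 (period 8).

[13; (3, 3, 2, 8, 2, 3, 3, 26)]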